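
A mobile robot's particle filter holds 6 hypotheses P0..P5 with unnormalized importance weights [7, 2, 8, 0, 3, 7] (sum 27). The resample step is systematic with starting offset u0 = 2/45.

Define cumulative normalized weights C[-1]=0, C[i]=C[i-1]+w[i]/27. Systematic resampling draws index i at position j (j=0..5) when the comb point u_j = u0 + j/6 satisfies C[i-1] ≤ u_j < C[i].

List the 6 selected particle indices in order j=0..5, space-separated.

C = [7/27, 1/3, 17/27, 17/27, 20/27, 1]
j=0: u_0=2/45 ∈ [0, 7/27) → index 0
j=1: u_1=19/90 ∈ [0, 7/27) → index 0
j=2: u_2=17/45 ∈ [1/3, 17/27) → index 2
j=3: u_3=49/90 ∈ [1/3, 17/27) → index 2
j=4: u_4=32/45 ∈ [17/27, 20/27) → index 4
j=5: u_5=79/90 ∈ [20/27, 1) → index 5

0 0 2 2 4 5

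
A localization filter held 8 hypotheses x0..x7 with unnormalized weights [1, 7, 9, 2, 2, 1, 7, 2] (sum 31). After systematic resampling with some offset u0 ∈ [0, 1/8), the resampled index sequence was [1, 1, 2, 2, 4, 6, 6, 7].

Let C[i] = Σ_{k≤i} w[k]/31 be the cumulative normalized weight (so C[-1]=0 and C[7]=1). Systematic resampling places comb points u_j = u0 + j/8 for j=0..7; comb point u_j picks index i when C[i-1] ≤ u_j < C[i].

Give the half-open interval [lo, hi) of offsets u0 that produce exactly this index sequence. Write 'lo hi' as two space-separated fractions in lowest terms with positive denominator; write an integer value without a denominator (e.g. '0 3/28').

C = [1/31, 8/31, 17/31, 19/31, 21/31, 22/31, 29/31, 1]
j=0 picked index 1: u0 ∈ [1/31, 8/31)
j=1 picked index 1: u0 ∈ [-23/248, 33/248)
j=2 picked index 2: u0 ∈ [1/124, 37/124)
j=3 picked index 2: u0 ∈ [-29/248, 43/248)
j=4 picked index 4: u0 ∈ [7/62, 11/62)
j=5 picked index 6: u0 ∈ [21/248, 77/248)
j=6 picked index 6: u0 ∈ [-5/124, 23/124)
j=7 picked index 7: u0 ∈ [15/248, 1/8)
intersection: [7/62, 1/8)

7/62 1/8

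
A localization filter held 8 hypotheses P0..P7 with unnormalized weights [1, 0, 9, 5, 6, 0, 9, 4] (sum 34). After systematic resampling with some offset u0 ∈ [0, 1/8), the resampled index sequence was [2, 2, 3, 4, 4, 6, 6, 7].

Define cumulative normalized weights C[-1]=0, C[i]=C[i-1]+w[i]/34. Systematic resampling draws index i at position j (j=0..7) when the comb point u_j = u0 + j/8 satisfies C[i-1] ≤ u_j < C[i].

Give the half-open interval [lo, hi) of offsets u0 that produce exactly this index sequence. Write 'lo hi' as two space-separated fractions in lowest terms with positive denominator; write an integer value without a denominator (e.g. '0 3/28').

9/136 2/17

C = [1/34, 1/34, 5/17, 15/34, 21/34, 21/34, 15/17, 1]
j=0 picked index 2: u0 ∈ [1/34, 5/17)
j=1 picked index 2: u0 ∈ [-13/136, 23/136)
j=2 picked index 3: u0 ∈ [3/68, 13/68)
j=3 picked index 4: u0 ∈ [9/136, 33/136)
j=4 picked index 4: u0 ∈ [-1/17, 2/17)
j=5 picked index 6: u0 ∈ [-1/136, 35/136)
j=6 picked index 6: u0 ∈ [-9/68, 9/68)
j=7 picked index 7: u0 ∈ [1/136, 1/8)
intersection: [9/136, 2/17)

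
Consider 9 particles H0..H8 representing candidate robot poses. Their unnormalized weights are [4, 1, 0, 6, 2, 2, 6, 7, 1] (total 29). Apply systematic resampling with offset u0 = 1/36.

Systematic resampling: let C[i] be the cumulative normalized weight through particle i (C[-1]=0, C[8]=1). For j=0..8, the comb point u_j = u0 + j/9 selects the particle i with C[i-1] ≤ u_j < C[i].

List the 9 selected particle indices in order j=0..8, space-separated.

0 1 3 3 5 6 6 7 7

C = [4/29, 5/29, 5/29, 11/29, 13/29, 15/29, 21/29, 28/29, 1]
j=0: u_0=1/36 ∈ [0, 4/29) → index 0
j=1: u_1=5/36 ∈ [4/29, 5/29) → index 1
j=2: u_2=1/4 ∈ [5/29, 11/29) → index 3
j=3: u_3=13/36 ∈ [5/29, 11/29) → index 3
j=4: u_4=17/36 ∈ [13/29, 15/29) → index 5
j=5: u_5=7/12 ∈ [15/29, 21/29) → index 6
j=6: u_6=25/36 ∈ [15/29, 21/29) → index 6
j=7: u_7=29/36 ∈ [21/29, 28/29) → index 7
j=8: u_8=11/12 ∈ [21/29, 28/29) → index 7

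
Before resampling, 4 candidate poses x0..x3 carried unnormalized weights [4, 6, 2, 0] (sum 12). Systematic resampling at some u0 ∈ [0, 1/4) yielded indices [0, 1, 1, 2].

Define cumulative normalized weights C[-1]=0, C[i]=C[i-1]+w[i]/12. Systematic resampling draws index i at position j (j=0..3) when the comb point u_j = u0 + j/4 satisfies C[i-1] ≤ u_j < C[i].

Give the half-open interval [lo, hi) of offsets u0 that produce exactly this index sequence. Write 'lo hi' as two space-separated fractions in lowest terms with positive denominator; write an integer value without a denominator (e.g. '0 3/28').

1/12 1/4

C = [1/3, 5/6, 1, 1]
j=0 picked index 0: u0 ∈ [0, 1/3)
j=1 picked index 1: u0 ∈ [1/12, 7/12)
j=2 picked index 1: u0 ∈ [-1/6, 1/3)
j=3 picked index 2: u0 ∈ [1/12, 1/4)
intersection: [1/12, 1/4)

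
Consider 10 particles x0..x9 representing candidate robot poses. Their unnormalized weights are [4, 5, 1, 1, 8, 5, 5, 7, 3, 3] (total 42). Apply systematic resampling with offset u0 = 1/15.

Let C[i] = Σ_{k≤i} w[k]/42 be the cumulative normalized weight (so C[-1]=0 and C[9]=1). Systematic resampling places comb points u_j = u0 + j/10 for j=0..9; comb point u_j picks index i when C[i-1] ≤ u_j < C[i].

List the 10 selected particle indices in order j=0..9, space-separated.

0 1 4 4 5 5 6 7 8 9

C = [2/21, 3/14, 5/21, 11/42, 19/42, 4/7, 29/42, 6/7, 13/14, 1]
j=0: u_0=1/15 ∈ [0, 2/21) → index 0
j=1: u_1=1/6 ∈ [2/21, 3/14) → index 1
j=2: u_2=4/15 ∈ [11/42, 19/42) → index 4
j=3: u_3=11/30 ∈ [11/42, 19/42) → index 4
j=4: u_4=7/15 ∈ [19/42, 4/7) → index 5
j=5: u_5=17/30 ∈ [19/42, 4/7) → index 5
j=6: u_6=2/3 ∈ [4/7, 29/42) → index 6
j=7: u_7=23/30 ∈ [29/42, 6/7) → index 7
j=8: u_8=13/15 ∈ [6/7, 13/14) → index 8
j=9: u_9=29/30 ∈ [13/14, 1) → index 9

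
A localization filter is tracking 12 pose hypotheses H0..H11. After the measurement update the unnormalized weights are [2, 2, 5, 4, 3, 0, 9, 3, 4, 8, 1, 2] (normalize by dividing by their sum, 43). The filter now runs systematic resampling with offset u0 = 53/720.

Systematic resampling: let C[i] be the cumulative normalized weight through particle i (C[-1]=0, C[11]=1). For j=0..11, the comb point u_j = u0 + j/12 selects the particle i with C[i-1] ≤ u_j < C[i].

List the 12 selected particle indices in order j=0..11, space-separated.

C = [2/43, 4/43, 9/43, 13/43, 16/43, 16/43, 25/43, 28/43, 32/43, 40/43, 41/43, 1]
j=0: u_0=53/720 ∈ [2/43, 4/43) → index 1
j=1: u_1=113/720 ∈ [4/43, 9/43) → index 2
j=2: u_2=173/720 ∈ [9/43, 13/43) → index 3
j=3: u_3=233/720 ∈ [13/43, 16/43) → index 4
j=4: u_4=293/720 ∈ [16/43, 25/43) → index 6
j=5: u_5=353/720 ∈ [16/43, 25/43) → index 6
j=6: u_6=413/720 ∈ [16/43, 25/43) → index 6
j=7: u_7=473/720 ∈ [28/43, 32/43) → index 8
j=8: u_8=533/720 ∈ [28/43, 32/43) → index 8
j=9: u_9=593/720 ∈ [32/43, 40/43) → index 9
j=10: u_10=653/720 ∈ [32/43, 40/43) → index 9
j=11: u_11=713/720 ∈ [41/43, 1) → index 11

1 2 3 4 6 6 6 8 8 9 9 11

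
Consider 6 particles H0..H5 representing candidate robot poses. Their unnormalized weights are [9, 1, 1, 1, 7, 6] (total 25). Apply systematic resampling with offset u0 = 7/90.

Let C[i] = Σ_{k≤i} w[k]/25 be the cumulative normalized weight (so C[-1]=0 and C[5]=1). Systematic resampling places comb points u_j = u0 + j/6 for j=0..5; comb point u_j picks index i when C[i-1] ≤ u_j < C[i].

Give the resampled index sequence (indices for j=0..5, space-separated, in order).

0 0 2 4 4 5

C = [9/25, 2/5, 11/25, 12/25, 19/25, 1]
j=0: u_0=7/90 ∈ [0, 9/25) → index 0
j=1: u_1=11/45 ∈ [0, 9/25) → index 0
j=2: u_2=37/90 ∈ [2/5, 11/25) → index 2
j=3: u_3=26/45 ∈ [12/25, 19/25) → index 4
j=4: u_4=67/90 ∈ [12/25, 19/25) → index 4
j=5: u_5=41/45 ∈ [19/25, 1) → index 5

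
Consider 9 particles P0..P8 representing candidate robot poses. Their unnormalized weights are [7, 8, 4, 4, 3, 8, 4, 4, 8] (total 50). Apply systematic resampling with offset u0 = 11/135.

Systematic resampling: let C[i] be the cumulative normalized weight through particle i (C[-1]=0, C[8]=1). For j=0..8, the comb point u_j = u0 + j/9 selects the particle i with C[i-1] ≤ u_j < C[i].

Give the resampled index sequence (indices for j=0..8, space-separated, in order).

0 1 2 3 5 5 6 8 8

C = [7/50, 3/10, 19/50, 23/50, 13/25, 17/25, 19/25, 21/25, 1]
j=0: u_0=11/135 ∈ [0, 7/50) → index 0
j=1: u_1=26/135 ∈ [7/50, 3/10) → index 1
j=2: u_2=41/135 ∈ [3/10, 19/50) → index 2
j=3: u_3=56/135 ∈ [19/50, 23/50) → index 3
j=4: u_4=71/135 ∈ [13/25, 17/25) → index 5
j=5: u_5=86/135 ∈ [13/25, 17/25) → index 5
j=6: u_6=101/135 ∈ [17/25, 19/25) → index 6
j=7: u_7=116/135 ∈ [21/25, 1) → index 8
j=8: u_8=131/135 ∈ [21/25, 1) → index 8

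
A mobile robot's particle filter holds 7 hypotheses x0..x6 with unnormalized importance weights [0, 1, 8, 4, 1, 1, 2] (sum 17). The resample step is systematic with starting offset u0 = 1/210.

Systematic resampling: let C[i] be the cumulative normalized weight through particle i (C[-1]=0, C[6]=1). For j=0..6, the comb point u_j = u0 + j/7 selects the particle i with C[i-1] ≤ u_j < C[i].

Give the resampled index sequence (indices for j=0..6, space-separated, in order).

C = [0, 1/17, 9/17, 13/17, 14/17, 15/17, 1]
j=0: u_0=1/210 ∈ [0, 1/17) → index 1
j=1: u_1=31/210 ∈ [1/17, 9/17) → index 2
j=2: u_2=61/210 ∈ [1/17, 9/17) → index 2
j=3: u_3=13/30 ∈ [1/17, 9/17) → index 2
j=4: u_4=121/210 ∈ [9/17, 13/17) → index 3
j=5: u_5=151/210 ∈ [9/17, 13/17) → index 3
j=6: u_6=181/210 ∈ [14/17, 15/17) → index 5

1 2 2 2 3 3 5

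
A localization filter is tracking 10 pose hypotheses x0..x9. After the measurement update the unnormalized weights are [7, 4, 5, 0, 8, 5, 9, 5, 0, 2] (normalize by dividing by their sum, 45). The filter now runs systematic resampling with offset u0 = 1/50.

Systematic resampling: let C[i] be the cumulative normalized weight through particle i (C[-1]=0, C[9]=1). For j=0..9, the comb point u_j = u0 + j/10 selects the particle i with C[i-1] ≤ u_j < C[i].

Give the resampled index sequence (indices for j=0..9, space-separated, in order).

0 0 1 2 4 4 5 6 6 7

C = [7/45, 11/45, 16/45, 16/45, 8/15, 29/45, 38/45, 43/45, 43/45, 1]
j=0: u_0=1/50 ∈ [0, 7/45) → index 0
j=1: u_1=3/25 ∈ [0, 7/45) → index 0
j=2: u_2=11/50 ∈ [7/45, 11/45) → index 1
j=3: u_3=8/25 ∈ [11/45, 16/45) → index 2
j=4: u_4=21/50 ∈ [16/45, 8/15) → index 4
j=5: u_5=13/25 ∈ [16/45, 8/15) → index 4
j=6: u_6=31/50 ∈ [8/15, 29/45) → index 5
j=7: u_7=18/25 ∈ [29/45, 38/45) → index 6
j=8: u_8=41/50 ∈ [29/45, 38/45) → index 6
j=9: u_9=23/25 ∈ [38/45, 43/45) → index 7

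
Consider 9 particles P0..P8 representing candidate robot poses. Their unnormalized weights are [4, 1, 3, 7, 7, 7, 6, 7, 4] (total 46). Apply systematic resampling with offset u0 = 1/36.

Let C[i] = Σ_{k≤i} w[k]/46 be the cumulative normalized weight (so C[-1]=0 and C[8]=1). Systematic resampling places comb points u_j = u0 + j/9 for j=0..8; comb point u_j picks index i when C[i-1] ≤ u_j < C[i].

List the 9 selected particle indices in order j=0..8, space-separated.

0 2 3 4 4 5 6 7 8

C = [2/23, 5/46, 4/23, 15/46, 11/23, 29/46, 35/46, 21/23, 1]
j=0: u_0=1/36 ∈ [0, 2/23) → index 0
j=1: u_1=5/36 ∈ [5/46, 4/23) → index 2
j=2: u_2=1/4 ∈ [4/23, 15/46) → index 3
j=3: u_3=13/36 ∈ [15/46, 11/23) → index 4
j=4: u_4=17/36 ∈ [15/46, 11/23) → index 4
j=5: u_5=7/12 ∈ [11/23, 29/46) → index 5
j=6: u_6=25/36 ∈ [29/46, 35/46) → index 6
j=7: u_7=29/36 ∈ [35/46, 21/23) → index 7
j=8: u_8=11/12 ∈ [21/23, 1) → index 8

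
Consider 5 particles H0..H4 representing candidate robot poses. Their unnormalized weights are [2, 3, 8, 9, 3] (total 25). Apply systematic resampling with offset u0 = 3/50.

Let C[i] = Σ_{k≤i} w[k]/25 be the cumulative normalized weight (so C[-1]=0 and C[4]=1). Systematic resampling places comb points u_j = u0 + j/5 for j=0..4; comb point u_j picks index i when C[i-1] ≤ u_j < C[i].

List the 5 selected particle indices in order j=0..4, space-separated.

0 2 2 3 3

C = [2/25, 1/5, 13/25, 22/25, 1]
j=0: u_0=3/50 ∈ [0, 2/25) → index 0
j=1: u_1=13/50 ∈ [1/5, 13/25) → index 2
j=2: u_2=23/50 ∈ [1/5, 13/25) → index 2
j=3: u_3=33/50 ∈ [13/25, 22/25) → index 3
j=4: u_4=43/50 ∈ [13/25, 22/25) → index 3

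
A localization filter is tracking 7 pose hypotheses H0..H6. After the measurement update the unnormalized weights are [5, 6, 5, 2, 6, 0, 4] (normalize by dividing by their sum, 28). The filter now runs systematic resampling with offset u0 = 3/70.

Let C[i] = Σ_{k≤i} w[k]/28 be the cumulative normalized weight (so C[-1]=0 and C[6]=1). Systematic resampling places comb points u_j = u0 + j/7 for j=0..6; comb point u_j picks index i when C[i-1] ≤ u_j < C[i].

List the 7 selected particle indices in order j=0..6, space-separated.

C = [5/28, 11/28, 4/7, 9/14, 6/7, 6/7, 1]
j=0: u_0=3/70 ∈ [0, 5/28) → index 0
j=1: u_1=13/70 ∈ [5/28, 11/28) → index 1
j=2: u_2=23/70 ∈ [5/28, 11/28) → index 1
j=3: u_3=33/70 ∈ [11/28, 4/7) → index 2
j=4: u_4=43/70 ∈ [4/7, 9/14) → index 3
j=5: u_5=53/70 ∈ [9/14, 6/7) → index 4
j=6: u_6=9/10 ∈ [6/7, 1) → index 6

0 1 1 2 3 4 6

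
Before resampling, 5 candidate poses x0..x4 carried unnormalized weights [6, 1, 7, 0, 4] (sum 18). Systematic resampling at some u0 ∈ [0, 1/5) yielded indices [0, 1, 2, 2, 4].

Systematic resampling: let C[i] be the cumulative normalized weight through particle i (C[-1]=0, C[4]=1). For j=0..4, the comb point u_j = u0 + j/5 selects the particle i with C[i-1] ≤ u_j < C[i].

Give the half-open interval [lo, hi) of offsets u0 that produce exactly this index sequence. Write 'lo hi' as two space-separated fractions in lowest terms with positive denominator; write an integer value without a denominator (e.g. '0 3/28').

2/15 8/45

C = [1/3, 7/18, 7/9, 7/9, 1]
j=0 picked index 0: u0 ∈ [0, 1/3)
j=1 picked index 1: u0 ∈ [2/15, 17/90)
j=2 picked index 2: u0 ∈ [-1/90, 17/45)
j=3 picked index 2: u0 ∈ [-19/90, 8/45)
j=4 picked index 4: u0 ∈ [-1/45, 1/5)
intersection: [2/15, 8/45)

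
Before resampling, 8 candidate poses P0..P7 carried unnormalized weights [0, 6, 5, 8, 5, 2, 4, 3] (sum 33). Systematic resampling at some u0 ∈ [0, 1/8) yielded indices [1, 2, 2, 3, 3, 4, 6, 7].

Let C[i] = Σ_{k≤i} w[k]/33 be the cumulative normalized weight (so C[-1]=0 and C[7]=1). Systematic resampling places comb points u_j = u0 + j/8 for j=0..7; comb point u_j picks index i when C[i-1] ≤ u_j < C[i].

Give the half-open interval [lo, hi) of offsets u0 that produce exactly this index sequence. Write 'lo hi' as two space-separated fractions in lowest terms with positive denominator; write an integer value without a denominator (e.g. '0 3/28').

5/88 5/66

C = [0, 2/11, 1/3, 19/33, 8/11, 26/33, 10/11, 1]
j=0 picked index 1: u0 ∈ [0, 2/11)
j=1 picked index 2: u0 ∈ [5/88, 5/24)
j=2 picked index 2: u0 ∈ [-3/44, 1/12)
j=3 picked index 3: u0 ∈ [-1/24, 53/264)
j=4 picked index 3: u0 ∈ [-1/6, 5/66)
j=5 picked index 4: u0 ∈ [-13/264, 9/88)
j=6 picked index 6: u0 ∈ [5/132, 7/44)
j=7 picked index 7: u0 ∈ [3/88, 1/8)
intersection: [5/88, 5/66)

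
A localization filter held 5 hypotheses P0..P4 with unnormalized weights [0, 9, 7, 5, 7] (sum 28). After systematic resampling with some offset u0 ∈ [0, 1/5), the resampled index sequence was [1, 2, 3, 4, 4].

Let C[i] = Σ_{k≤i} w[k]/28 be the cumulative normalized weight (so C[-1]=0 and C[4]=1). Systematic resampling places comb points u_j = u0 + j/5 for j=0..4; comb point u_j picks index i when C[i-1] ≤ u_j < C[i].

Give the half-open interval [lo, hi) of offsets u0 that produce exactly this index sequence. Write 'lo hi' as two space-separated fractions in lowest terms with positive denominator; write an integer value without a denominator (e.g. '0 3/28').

6/35 1/5

C = [0, 9/28, 4/7, 3/4, 1]
j=0 picked index 1: u0 ∈ [0, 9/28)
j=1 picked index 2: u0 ∈ [17/140, 13/35)
j=2 picked index 3: u0 ∈ [6/35, 7/20)
j=3 picked index 4: u0 ∈ [3/20, 2/5)
j=4 picked index 4: u0 ∈ [-1/20, 1/5)
intersection: [6/35, 1/5)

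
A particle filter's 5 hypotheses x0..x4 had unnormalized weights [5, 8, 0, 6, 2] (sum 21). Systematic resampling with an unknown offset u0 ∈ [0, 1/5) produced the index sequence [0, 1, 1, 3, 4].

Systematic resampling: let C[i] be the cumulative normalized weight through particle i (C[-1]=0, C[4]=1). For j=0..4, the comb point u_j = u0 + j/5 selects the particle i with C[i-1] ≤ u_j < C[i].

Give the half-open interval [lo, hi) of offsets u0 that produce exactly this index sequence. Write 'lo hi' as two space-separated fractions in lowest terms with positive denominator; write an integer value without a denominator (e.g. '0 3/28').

11/105 1/5

C = [5/21, 13/21, 13/21, 19/21, 1]
j=0 picked index 0: u0 ∈ [0, 5/21)
j=1 picked index 1: u0 ∈ [4/105, 44/105)
j=2 picked index 1: u0 ∈ [-17/105, 23/105)
j=3 picked index 3: u0 ∈ [2/105, 32/105)
j=4 picked index 4: u0 ∈ [11/105, 1/5)
intersection: [11/105, 1/5)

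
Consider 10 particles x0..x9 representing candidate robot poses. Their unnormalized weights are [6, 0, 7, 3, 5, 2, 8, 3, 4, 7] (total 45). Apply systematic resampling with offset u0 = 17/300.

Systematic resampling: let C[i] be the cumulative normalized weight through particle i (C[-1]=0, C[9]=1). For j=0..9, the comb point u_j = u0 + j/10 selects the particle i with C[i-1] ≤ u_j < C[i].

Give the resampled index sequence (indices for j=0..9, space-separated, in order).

C = [2/15, 2/15, 13/45, 16/45, 7/15, 23/45, 31/45, 34/45, 38/45, 1]
j=0: u_0=17/300 ∈ [0, 2/15) → index 0
j=1: u_1=47/300 ∈ [2/15, 13/45) → index 2
j=2: u_2=77/300 ∈ [2/15, 13/45) → index 2
j=3: u_3=107/300 ∈ [16/45, 7/15) → index 4
j=4: u_4=137/300 ∈ [16/45, 7/15) → index 4
j=5: u_5=167/300 ∈ [23/45, 31/45) → index 6
j=6: u_6=197/300 ∈ [23/45, 31/45) → index 6
j=7: u_7=227/300 ∈ [34/45, 38/45) → index 8
j=8: u_8=257/300 ∈ [38/45, 1) → index 9
j=9: u_9=287/300 ∈ [38/45, 1) → index 9

0 2 2 4 4 6 6 8 9 9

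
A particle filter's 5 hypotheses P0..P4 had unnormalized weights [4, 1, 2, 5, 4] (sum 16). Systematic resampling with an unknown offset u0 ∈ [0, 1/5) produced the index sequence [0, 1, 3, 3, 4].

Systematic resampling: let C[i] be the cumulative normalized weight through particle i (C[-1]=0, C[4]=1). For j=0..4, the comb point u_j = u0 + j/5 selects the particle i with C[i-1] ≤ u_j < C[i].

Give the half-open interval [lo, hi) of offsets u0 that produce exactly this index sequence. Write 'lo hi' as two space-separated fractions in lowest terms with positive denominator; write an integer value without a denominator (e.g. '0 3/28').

1/20 9/80

C = [1/4, 5/16, 7/16, 3/4, 1]
j=0 picked index 0: u0 ∈ [0, 1/4)
j=1 picked index 1: u0 ∈ [1/20, 9/80)
j=2 picked index 3: u0 ∈ [3/80, 7/20)
j=3 picked index 3: u0 ∈ [-13/80, 3/20)
j=4 picked index 4: u0 ∈ [-1/20, 1/5)
intersection: [1/20, 9/80)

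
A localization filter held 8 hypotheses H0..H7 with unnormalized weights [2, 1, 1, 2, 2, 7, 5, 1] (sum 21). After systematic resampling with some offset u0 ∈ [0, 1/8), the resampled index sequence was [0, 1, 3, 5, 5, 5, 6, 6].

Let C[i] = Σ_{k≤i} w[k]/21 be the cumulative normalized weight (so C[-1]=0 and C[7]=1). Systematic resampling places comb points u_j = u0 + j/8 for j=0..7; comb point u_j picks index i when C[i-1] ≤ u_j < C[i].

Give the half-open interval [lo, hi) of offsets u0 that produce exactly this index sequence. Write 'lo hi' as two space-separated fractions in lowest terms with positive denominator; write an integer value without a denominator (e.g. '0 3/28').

C = [2/21, 1/7, 4/21, 2/7, 8/21, 5/7, 20/21, 1]
j=0 picked index 0: u0 ∈ [0, 2/21)
j=1 picked index 1: u0 ∈ [-5/168, 1/56)
j=2 picked index 3: u0 ∈ [-5/84, 1/28)
j=3 picked index 5: u0 ∈ [1/168, 19/56)
j=4 picked index 5: u0 ∈ [-5/42, 3/14)
j=5 picked index 5: u0 ∈ [-41/168, 5/56)
j=6 picked index 6: u0 ∈ [-1/28, 17/84)
j=7 picked index 6: u0 ∈ [-9/56, 13/168)
intersection: [1/168, 1/56)

1/168 1/56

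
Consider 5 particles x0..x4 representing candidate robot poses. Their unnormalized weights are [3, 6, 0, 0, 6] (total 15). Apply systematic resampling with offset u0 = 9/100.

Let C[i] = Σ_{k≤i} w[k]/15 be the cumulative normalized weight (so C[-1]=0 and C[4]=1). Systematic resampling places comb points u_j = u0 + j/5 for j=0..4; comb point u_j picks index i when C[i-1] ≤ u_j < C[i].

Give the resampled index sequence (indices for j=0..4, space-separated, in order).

0 1 1 4 4

C = [1/5, 3/5, 3/5, 3/5, 1]
j=0: u_0=9/100 ∈ [0, 1/5) → index 0
j=1: u_1=29/100 ∈ [1/5, 3/5) → index 1
j=2: u_2=49/100 ∈ [1/5, 3/5) → index 1
j=3: u_3=69/100 ∈ [3/5, 1) → index 4
j=4: u_4=89/100 ∈ [3/5, 1) → index 4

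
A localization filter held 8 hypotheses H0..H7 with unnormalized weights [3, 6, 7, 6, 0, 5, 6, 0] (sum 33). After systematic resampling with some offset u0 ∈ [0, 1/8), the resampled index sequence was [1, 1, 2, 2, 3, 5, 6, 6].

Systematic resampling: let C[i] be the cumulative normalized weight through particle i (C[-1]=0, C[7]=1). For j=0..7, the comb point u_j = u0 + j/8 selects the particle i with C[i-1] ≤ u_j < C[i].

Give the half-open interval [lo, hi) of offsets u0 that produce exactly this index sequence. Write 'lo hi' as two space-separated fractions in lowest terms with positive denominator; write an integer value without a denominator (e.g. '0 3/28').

C = [1/11, 3/11, 16/33, 2/3, 2/3, 9/11, 1, 1]
j=0 picked index 1: u0 ∈ [1/11, 3/11)
j=1 picked index 1: u0 ∈ [-3/88, 13/88)
j=2 picked index 2: u0 ∈ [1/44, 31/132)
j=3 picked index 2: u0 ∈ [-9/88, 29/264)
j=4 picked index 3: u0 ∈ [-1/66, 1/6)
j=5 picked index 5: u0 ∈ [1/24, 17/88)
j=6 picked index 6: u0 ∈ [3/44, 1/4)
j=7 picked index 6: u0 ∈ [-5/88, 1/8)
intersection: [1/11, 29/264)

1/11 29/264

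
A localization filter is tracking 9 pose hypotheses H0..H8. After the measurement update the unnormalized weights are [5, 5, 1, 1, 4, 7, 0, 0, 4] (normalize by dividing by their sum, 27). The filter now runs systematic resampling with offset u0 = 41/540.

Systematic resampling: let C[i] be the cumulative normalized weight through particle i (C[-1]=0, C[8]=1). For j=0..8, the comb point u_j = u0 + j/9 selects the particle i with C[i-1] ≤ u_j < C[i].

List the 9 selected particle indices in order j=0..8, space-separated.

C = [5/27, 10/27, 11/27, 4/9, 16/27, 23/27, 23/27, 23/27, 1]
j=0: u_0=41/540 ∈ [0, 5/27) → index 0
j=1: u_1=101/540 ∈ [5/27, 10/27) → index 1
j=2: u_2=161/540 ∈ [5/27, 10/27) → index 1
j=3: u_3=221/540 ∈ [11/27, 4/9) → index 3
j=4: u_4=281/540 ∈ [4/9, 16/27) → index 4
j=5: u_5=341/540 ∈ [16/27, 23/27) → index 5
j=6: u_6=401/540 ∈ [16/27, 23/27) → index 5
j=7: u_7=461/540 ∈ [23/27, 1) → index 8
j=8: u_8=521/540 ∈ [23/27, 1) → index 8

0 1 1 3 4 5 5 8 8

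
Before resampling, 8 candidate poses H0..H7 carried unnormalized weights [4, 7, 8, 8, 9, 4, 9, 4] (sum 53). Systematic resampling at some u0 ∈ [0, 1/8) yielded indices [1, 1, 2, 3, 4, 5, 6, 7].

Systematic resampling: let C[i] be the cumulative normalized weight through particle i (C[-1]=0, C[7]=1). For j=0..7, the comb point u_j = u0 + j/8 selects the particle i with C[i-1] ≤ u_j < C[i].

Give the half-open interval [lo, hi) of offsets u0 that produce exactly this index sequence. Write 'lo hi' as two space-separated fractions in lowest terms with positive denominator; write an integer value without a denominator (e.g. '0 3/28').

4/53 35/424

C = [4/53, 11/53, 19/53, 27/53, 36/53, 40/53, 49/53, 1]
j=0 picked index 1: u0 ∈ [4/53, 11/53)
j=1 picked index 1: u0 ∈ [-21/424, 35/424)
j=2 picked index 2: u0 ∈ [-9/212, 23/212)
j=3 picked index 3: u0 ∈ [-7/424, 57/424)
j=4 picked index 4: u0 ∈ [1/106, 19/106)
j=5 picked index 5: u0 ∈ [23/424, 55/424)
j=6 picked index 6: u0 ∈ [1/212, 37/212)
j=7 picked index 7: u0 ∈ [21/424, 1/8)
intersection: [4/53, 35/424)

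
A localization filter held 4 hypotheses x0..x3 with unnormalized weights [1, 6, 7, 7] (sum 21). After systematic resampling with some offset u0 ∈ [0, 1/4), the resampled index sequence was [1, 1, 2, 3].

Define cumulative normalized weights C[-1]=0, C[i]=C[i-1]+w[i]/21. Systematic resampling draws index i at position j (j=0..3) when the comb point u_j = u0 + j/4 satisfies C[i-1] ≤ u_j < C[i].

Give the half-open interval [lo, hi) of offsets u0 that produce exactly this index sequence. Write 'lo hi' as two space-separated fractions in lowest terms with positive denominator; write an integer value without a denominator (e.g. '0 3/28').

C = [1/21, 1/3, 2/3, 1]
j=0 picked index 1: u0 ∈ [1/21, 1/3)
j=1 picked index 1: u0 ∈ [-17/84, 1/12)
j=2 picked index 2: u0 ∈ [-1/6, 1/6)
j=3 picked index 3: u0 ∈ [-1/12, 1/4)
intersection: [1/21, 1/12)

1/21 1/12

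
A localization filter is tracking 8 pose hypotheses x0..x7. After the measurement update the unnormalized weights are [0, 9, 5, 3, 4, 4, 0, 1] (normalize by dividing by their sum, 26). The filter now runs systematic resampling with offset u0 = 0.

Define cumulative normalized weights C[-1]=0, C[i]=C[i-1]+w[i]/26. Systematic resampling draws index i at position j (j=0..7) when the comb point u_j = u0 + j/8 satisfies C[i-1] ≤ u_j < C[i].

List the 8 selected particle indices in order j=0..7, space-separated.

1 1 1 2 2 3 4 5

C = [0, 9/26, 7/13, 17/26, 21/26, 25/26, 25/26, 1]
j=0: u_0=0 ∈ [0, 9/26) → index 1
j=1: u_1=1/8 ∈ [0, 9/26) → index 1
j=2: u_2=1/4 ∈ [0, 9/26) → index 1
j=3: u_3=3/8 ∈ [9/26, 7/13) → index 2
j=4: u_4=1/2 ∈ [9/26, 7/13) → index 2
j=5: u_5=5/8 ∈ [7/13, 17/26) → index 3
j=6: u_6=3/4 ∈ [17/26, 21/26) → index 4
j=7: u_7=7/8 ∈ [21/26, 25/26) → index 5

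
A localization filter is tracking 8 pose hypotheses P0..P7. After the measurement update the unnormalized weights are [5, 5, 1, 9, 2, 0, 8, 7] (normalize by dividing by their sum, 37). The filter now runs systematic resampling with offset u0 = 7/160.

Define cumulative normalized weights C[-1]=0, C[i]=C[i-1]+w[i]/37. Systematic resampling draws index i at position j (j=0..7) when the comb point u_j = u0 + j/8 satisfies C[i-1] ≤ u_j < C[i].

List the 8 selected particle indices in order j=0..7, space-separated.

C = [5/37, 10/37, 11/37, 20/37, 22/37, 22/37, 30/37, 1]
j=0: u_0=7/160 ∈ [0, 5/37) → index 0
j=1: u_1=27/160 ∈ [5/37, 10/37) → index 1
j=2: u_2=47/160 ∈ [10/37, 11/37) → index 2
j=3: u_3=67/160 ∈ [11/37, 20/37) → index 3
j=4: u_4=87/160 ∈ [20/37, 22/37) → index 4
j=5: u_5=107/160 ∈ [22/37, 30/37) → index 6
j=6: u_6=127/160 ∈ [22/37, 30/37) → index 6
j=7: u_7=147/160 ∈ [30/37, 1) → index 7

0 1 2 3 4 6 6 7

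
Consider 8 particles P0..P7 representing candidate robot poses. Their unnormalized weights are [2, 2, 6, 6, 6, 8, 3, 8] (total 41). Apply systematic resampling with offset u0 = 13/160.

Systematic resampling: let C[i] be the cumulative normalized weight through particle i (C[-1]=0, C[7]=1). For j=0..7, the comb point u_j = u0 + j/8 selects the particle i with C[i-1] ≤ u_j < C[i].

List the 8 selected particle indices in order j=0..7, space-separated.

1 2 3 4 5 5 7 7

C = [2/41, 4/41, 10/41, 16/41, 22/41, 30/41, 33/41, 1]
j=0: u_0=13/160 ∈ [2/41, 4/41) → index 1
j=1: u_1=33/160 ∈ [4/41, 10/41) → index 2
j=2: u_2=53/160 ∈ [10/41, 16/41) → index 3
j=3: u_3=73/160 ∈ [16/41, 22/41) → index 4
j=4: u_4=93/160 ∈ [22/41, 30/41) → index 5
j=5: u_5=113/160 ∈ [22/41, 30/41) → index 5
j=6: u_6=133/160 ∈ [33/41, 1) → index 7
j=7: u_7=153/160 ∈ [33/41, 1) → index 7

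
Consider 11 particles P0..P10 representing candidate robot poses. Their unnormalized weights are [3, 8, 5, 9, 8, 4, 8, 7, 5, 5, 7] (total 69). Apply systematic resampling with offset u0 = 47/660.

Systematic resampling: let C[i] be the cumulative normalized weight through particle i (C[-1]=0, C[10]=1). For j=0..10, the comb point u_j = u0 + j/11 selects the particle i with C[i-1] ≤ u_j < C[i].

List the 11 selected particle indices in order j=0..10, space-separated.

C = [1/23, 11/69, 16/69, 25/69, 11/23, 37/69, 15/23, 52/69, 19/23, 62/69, 1]
j=0: u_0=47/660 ∈ [1/23, 11/69) → index 1
j=1: u_1=107/660 ∈ [11/69, 16/69) → index 2
j=2: u_2=167/660 ∈ [16/69, 25/69) → index 3
j=3: u_3=227/660 ∈ [16/69, 25/69) → index 3
j=4: u_4=287/660 ∈ [25/69, 11/23) → index 4
j=5: u_5=347/660 ∈ [11/23, 37/69) → index 5
j=6: u_6=37/60 ∈ [37/69, 15/23) → index 6
j=7: u_7=467/660 ∈ [15/23, 52/69) → index 7
j=8: u_8=527/660 ∈ [52/69, 19/23) → index 8
j=9: u_9=587/660 ∈ [19/23, 62/69) → index 9
j=10: u_10=647/660 ∈ [62/69, 1) → index 10

1 2 3 3 4 5 6 7 8 9 10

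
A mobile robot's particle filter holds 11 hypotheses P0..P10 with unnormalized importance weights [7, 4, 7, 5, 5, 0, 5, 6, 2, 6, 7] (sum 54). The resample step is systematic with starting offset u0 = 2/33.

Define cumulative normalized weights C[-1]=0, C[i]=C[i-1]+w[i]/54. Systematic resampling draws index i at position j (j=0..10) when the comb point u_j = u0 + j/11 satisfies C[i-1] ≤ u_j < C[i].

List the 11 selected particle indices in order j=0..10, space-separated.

C = [7/54, 11/54, 1/3, 23/54, 14/27, 14/27, 11/18, 13/18, 41/54, 47/54, 1]
j=0: u_0=2/33 ∈ [0, 7/54) → index 0
j=1: u_1=5/33 ∈ [7/54, 11/54) → index 1
j=2: u_2=8/33 ∈ [11/54, 1/3) → index 2
j=3: u_3=1/3 ∈ [1/3, 23/54) → index 3
j=4: u_4=14/33 ∈ [1/3, 23/54) → index 3
j=5: u_5=17/33 ∈ [23/54, 14/27) → index 4
j=6: u_6=20/33 ∈ [14/27, 11/18) → index 6
j=7: u_7=23/33 ∈ [11/18, 13/18) → index 7
j=8: u_8=26/33 ∈ [41/54, 47/54) → index 9
j=9: u_9=29/33 ∈ [47/54, 1) → index 10
j=10: u_10=32/33 ∈ [47/54, 1) → index 10

0 1 2 3 3 4 6 7 9 10 10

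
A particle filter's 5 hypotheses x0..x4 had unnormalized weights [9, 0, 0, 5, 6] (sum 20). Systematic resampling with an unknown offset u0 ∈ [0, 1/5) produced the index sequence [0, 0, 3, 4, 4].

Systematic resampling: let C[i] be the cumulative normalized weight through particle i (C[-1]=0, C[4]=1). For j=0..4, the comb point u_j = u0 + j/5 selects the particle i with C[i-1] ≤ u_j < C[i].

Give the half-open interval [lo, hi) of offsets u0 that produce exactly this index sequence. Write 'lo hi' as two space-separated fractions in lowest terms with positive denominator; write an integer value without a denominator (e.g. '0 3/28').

1/10 1/5

C = [9/20, 9/20, 9/20, 7/10, 1]
j=0 picked index 0: u0 ∈ [0, 9/20)
j=1 picked index 0: u0 ∈ [-1/5, 1/4)
j=2 picked index 3: u0 ∈ [1/20, 3/10)
j=3 picked index 4: u0 ∈ [1/10, 2/5)
j=4 picked index 4: u0 ∈ [-1/10, 1/5)
intersection: [1/10, 1/5)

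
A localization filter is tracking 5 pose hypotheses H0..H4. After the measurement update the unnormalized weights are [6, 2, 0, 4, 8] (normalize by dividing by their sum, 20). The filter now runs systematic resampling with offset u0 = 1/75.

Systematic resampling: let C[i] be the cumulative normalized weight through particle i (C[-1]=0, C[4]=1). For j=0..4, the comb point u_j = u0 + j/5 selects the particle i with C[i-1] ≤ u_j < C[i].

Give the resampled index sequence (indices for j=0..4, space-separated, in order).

0 0 3 4 4

C = [3/10, 2/5, 2/5, 3/5, 1]
j=0: u_0=1/75 ∈ [0, 3/10) → index 0
j=1: u_1=16/75 ∈ [0, 3/10) → index 0
j=2: u_2=31/75 ∈ [2/5, 3/5) → index 3
j=3: u_3=46/75 ∈ [3/5, 1) → index 4
j=4: u_4=61/75 ∈ [3/5, 1) → index 4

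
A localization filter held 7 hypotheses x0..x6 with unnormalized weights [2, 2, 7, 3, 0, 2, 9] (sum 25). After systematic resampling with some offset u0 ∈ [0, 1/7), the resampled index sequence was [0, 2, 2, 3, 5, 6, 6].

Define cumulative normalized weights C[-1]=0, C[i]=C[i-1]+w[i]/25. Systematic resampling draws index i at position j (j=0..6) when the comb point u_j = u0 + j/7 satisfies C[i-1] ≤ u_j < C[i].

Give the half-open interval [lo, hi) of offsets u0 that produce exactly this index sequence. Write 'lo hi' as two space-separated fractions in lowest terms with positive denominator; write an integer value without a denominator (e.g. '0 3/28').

3/175 12/175

C = [2/25, 4/25, 11/25, 14/25, 14/25, 16/25, 1]
j=0 picked index 0: u0 ∈ [0, 2/25)
j=1 picked index 2: u0 ∈ [3/175, 52/175)
j=2 picked index 2: u0 ∈ [-22/175, 27/175)
j=3 picked index 3: u0 ∈ [2/175, 23/175)
j=4 picked index 5: u0 ∈ [-2/175, 12/175)
j=5 picked index 6: u0 ∈ [-13/175, 2/7)
j=6 picked index 6: u0 ∈ [-38/175, 1/7)
intersection: [3/175, 12/175)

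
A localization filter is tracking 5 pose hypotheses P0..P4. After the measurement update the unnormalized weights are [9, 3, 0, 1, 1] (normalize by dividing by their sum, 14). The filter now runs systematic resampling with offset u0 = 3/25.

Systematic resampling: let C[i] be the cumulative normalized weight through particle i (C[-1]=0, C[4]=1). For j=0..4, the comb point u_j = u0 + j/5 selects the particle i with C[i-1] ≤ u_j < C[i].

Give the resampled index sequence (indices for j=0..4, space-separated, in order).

0 0 0 1 3

C = [9/14, 6/7, 6/7, 13/14, 1]
j=0: u_0=3/25 ∈ [0, 9/14) → index 0
j=1: u_1=8/25 ∈ [0, 9/14) → index 0
j=2: u_2=13/25 ∈ [0, 9/14) → index 0
j=3: u_3=18/25 ∈ [9/14, 6/7) → index 1
j=4: u_4=23/25 ∈ [6/7, 13/14) → index 3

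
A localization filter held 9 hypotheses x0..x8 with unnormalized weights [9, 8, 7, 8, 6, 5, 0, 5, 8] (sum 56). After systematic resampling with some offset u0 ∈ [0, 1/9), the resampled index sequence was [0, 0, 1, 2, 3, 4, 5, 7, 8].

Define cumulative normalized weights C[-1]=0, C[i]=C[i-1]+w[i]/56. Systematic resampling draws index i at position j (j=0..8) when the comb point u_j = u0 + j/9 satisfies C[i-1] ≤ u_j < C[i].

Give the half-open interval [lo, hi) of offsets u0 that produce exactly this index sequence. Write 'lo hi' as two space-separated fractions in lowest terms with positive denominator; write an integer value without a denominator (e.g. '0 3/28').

C = [9/56, 17/56, 3/7, 4/7, 19/28, 43/56, 43/56, 6/7, 1]
j=0 picked index 0: u0 ∈ [0, 9/56)
j=1 picked index 0: u0 ∈ [-1/9, 25/504)
j=2 picked index 1: u0 ∈ [-31/504, 41/504)
j=3 picked index 2: u0 ∈ [-5/168, 2/21)
j=4 picked index 3: u0 ∈ [-1/63, 8/63)
j=5 picked index 4: u0 ∈ [1/63, 31/252)
j=6 picked index 5: u0 ∈ [1/84, 17/168)
j=7 picked index 7: u0 ∈ [-5/504, 5/63)
j=8 picked index 8: u0 ∈ [-2/63, 1/9)
intersection: [1/63, 25/504)

1/63 25/504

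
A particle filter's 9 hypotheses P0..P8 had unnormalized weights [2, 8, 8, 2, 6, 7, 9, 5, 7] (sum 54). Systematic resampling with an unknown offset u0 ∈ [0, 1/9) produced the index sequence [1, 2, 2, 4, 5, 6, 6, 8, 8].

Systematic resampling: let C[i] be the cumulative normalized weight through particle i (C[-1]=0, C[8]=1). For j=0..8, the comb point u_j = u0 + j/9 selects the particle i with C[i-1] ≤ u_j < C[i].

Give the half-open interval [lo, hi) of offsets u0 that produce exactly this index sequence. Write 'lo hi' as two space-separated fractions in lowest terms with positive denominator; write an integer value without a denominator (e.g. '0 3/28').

5/54 1/9

C = [1/27, 5/27, 1/3, 10/27, 13/27, 11/18, 7/9, 47/54, 1]
j=0 picked index 1: u0 ∈ [1/27, 5/27)
j=1 picked index 2: u0 ∈ [2/27, 2/9)
j=2 picked index 2: u0 ∈ [-1/27, 1/9)
j=3 picked index 4: u0 ∈ [1/27, 4/27)
j=4 picked index 5: u0 ∈ [1/27, 1/6)
j=5 picked index 6: u0 ∈ [1/18, 2/9)
j=6 picked index 6: u0 ∈ [-1/18, 1/9)
j=7 picked index 8: u0 ∈ [5/54, 2/9)
j=8 picked index 8: u0 ∈ [-1/54, 1/9)
intersection: [5/54, 1/9)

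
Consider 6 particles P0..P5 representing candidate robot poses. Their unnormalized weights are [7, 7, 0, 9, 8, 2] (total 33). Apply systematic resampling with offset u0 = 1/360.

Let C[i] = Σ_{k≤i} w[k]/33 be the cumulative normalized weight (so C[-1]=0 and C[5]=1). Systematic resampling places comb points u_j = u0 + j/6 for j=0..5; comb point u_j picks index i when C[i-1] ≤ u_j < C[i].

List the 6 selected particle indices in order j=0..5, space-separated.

0 0 1 3 3 4

C = [7/33, 14/33, 14/33, 23/33, 31/33, 1]
j=0: u_0=1/360 ∈ [0, 7/33) → index 0
j=1: u_1=61/360 ∈ [0, 7/33) → index 0
j=2: u_2=121/360 ∈ [7/33, 14/33) → index 1
j=3: u_3=181/360 ∈ [14/33, 23/33) → index 3
j=4: u_4=241/360 ∈ [14/33, 23/33) → index 3
j=5: u_5=301/360 ∈ [23/33, 31/33) → index 4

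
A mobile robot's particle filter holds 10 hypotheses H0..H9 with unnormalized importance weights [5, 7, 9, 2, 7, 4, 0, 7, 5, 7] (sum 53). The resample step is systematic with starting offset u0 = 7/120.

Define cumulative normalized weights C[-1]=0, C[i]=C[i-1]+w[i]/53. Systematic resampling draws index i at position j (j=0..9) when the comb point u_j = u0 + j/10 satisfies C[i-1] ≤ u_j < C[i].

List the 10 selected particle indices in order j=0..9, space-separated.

C = [5/53, 12/53, 21/53, 23/53, 30/53, 34/53, 34/53, 41/53, 46/53, 1]
j=0: u_0=7/120 ∈ [0, 5/53) → index 0
j=1: u_1=19/120 ∈ [5/53, 12/53) → index 1
j=2: u_2=31/120 ∈ [12/53, 21/53) → index 2
j=3: u_3=43/120 ∈ [12/53, 21/53) → index 2
j=4: u_4=11/24 ∈ [23/53, 30/53) → index 4
j=5: u_5=67/120 ∈ [23/53, 30/53) → index 4
j=6: u_6=79/120 ∈ [34/53, 41/53) → index 7
j=7: u_7=91/120 ∈ [34/53, 41/53) → index 7
j=8: u_8=103/120 ∈ [41/53, 46/53) → index 8
j=9: u_9=23/24 ∈ [46/53, 1) → index 9

0 1 2 2 4 4 7 7 8 9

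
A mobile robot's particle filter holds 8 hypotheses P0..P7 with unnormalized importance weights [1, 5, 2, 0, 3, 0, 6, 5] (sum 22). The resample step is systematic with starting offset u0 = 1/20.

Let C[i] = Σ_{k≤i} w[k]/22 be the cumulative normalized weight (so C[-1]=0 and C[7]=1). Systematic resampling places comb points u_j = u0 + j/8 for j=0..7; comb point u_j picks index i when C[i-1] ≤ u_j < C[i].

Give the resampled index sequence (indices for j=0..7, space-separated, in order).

C = [1/22, 3/11, 4/11, 4/11, 1/2, 1/2, 17/22, 1]
j=0: u_0=1/20 ∈ [1/22, 3/11) → index 1
j=1: u_1=7/40 ∈ [1/22, 3/11) → index 1
j=2: u_2=3/10 ∈ [3/11, 4/11) → index 2
j=3: u_3=17/40 ∈ [4/11, 1/2) → index 4
j=4: u_4=11/20 ∈ [1/2, 17/22) → index 6
j=5: u_5=27/40 ∈ [1/2, 17/22) → index 6
j=6: u_6=4/5 ∈ [17/22, 1) → index 7
j=7: u_7=37/40 ∈ [17/22, 1) → index 7

1 1 2 4 6 6 7 7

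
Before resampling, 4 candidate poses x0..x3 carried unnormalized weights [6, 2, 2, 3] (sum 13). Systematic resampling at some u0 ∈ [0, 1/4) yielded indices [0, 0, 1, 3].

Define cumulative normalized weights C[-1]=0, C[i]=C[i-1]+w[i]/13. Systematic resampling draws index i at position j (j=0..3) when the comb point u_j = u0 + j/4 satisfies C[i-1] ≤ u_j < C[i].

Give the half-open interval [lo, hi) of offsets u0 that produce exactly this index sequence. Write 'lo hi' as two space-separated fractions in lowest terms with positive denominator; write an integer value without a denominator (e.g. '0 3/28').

1/52 3/26

C = [6/13, 8/13, 10/13, 1]
j=0 picked index 0: u0 ∈ [0, 6/13)
j=1 picked index 0: u0 ∈ [-1/4, 11/52)
j=2 picked index 1: u0 ∈ [-1/26, 3/26)
j=3 picked index 3: u0 ∈ [1/52, 1/4)
intersection: [1/52, 3/26)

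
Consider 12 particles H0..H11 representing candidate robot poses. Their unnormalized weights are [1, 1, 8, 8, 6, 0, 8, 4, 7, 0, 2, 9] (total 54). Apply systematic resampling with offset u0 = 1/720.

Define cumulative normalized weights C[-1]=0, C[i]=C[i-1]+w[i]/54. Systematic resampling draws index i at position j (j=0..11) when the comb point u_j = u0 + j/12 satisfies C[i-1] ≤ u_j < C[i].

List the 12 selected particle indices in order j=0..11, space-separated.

0 2 2 3 4 4 6 6 8 8 11 11

C = [1/54, 1/27, 5/27, 1/3, 4/9, 4/9, 16/27, 2/3, 43/54, 43/54, 5/6, 1]
j=0: u_0=1/720 ∈ [0, 1/54) → index 0
j=1: u_1=61/720 ∈ [1/27, 5/27) → index 2
j=2: u_2=121/720 ∈ [1/27, 5/27) → index 2
j=3: u_3=181/720 ∈ [5/27, 1/3) → index 3
j=4: u_4=241/720 ∈ [1/3, 4/9) → index 4
j=5: u_5=301/720 ∈ [1/3, 4/9) → index 4
j=6: u_6=361/720 ∈ [4/9, 16/27) → index 6
j=7: u_7=421/720 ∈ [4/9, 16/27) → index 6
j=8: u_8=481/720 ∈ [2/3, 43/54) → index 8
j=9: u_9=541/720 ∈ [2/3, 43/54) → index 8
j=10: u_10=601/720 ∈ [5/6, 1) → index 11
j=11: u_11=661/720 ∈ [5/6, 1) → index 11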